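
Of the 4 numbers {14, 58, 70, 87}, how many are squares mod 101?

(14/101) = +1 → QR.
(58/101) = +1 → QR.
(70/101) = +1 → QR.
(87/101) = +1 → QR.
Total quadratic residues among the 4: 4.

4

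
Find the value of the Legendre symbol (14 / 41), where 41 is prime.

Euler's criterion: (14/41) ≡ 14^20 (mod 41).
14^2 ≡ 32 (mod 41)
14^4 ≡ 40 (mod 41)
14^8 ≡ 1 (mod 41)
14^16 ≡ 1 (mod 41)
14^20 = 14^(16+4) ≡ 40 (mod 41).
Result is 40 ≡ −1, so (14/41) = −1.

-1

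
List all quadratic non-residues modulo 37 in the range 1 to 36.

Square k = 1,…,18 (k and 37−k give the same square):
1²=1, 2²=4, 3²=9, 4²=16, 5²=25, 6²=36, 7²≡12, 8²≡27, 9²≡7, 10²≡26, 11²≡10, 12²≡33, 13²≡21, 14²≡11, 15²≡3, 16²≡34, 17²≡30, 18²≡28 (mod 37).
The residues are {1, 3, 4, 7, 9, 10, 11, 12, 16, 21, 25, 26, 27, 28, 30, 33, 34, 36}; the non-residues are the remaining 18 nonzero classes.

2,5,6,8,13,14,15,17,18,19,20,22,23,24,29,31,32,35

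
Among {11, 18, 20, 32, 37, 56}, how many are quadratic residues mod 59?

1

(11/59) = -1 → non-residue.
(18/59) = -1 → non-residue.
(20/59) = +1 → QR.
(32/59) = -1 → non-residue.
(37/59) = -1 → non-residue.
(56/59) = -1 → non-residue.
Total quadratic residues among the 6: 1.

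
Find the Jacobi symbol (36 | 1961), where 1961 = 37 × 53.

Pull out 2^2: since 1961 ≡ 1 (mod 8), (2/1961) = +1, so (2/1961)^2 = +1.
Reciprocity: 9 ≡ 1 and 1961 ≡ 1 (mod 4), so (9/1961) = +(1961/9).
Reduce top mod 9: now compute (8/9).
Pull out 2^3: since 9 ≡ 1 (mod 8), (2/9) = +1, so (2/9)^3 = +1.
Reached (1/9) = 1. Collecting the sign flips along the way, the symbol is +1.

1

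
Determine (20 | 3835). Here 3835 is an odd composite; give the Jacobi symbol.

Pull out 2^2: since 3835 ≡ 3 (mod 8), (2/3835) = -1, so (2/3835)^2 = +1.
Reciprocity: 5 ≡ 1 and 3835 ≡ 3 (mod 4), so (5/3835) = +(3835/5).
Reduce top mod 5: now compute (0/5).
Top reduces to 0: gcd > 1, so the symbol is 0.

0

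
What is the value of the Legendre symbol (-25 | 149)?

First reduce: -25 ≡ 124 (mod 149).
Pull out 2^2: since 149 ≡ 5 (mod 8), (2/149) = -1, so (2/149)^2 = +1.
Reciprocity: 31 ≡ 3 and 149 ≡ 1 (mod 4), so (31/149) = +(149/31).
Reduce top mod 31: now compute (25/31).
Reciprocity: 25 ≡ 1 and 31 ≡ 3 (mod 4), so (25/31) = +(31/25).
Reduce top mod 25: now compute (6/25).
Pull out 2: since 25 ≡ 1 (mod 8), (2/25) = +1.
Reciprocity: 3 ≡ 3 and 25 ≡ 1 (mod 4), so (3/25) = +(25/3).
Reduce top mod 3: now compute (1/3).
Reached (1/3) = 1. Collecting the sign flips along the way, the symbol is +1.

1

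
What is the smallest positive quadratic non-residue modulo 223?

(2/223) = +1, so 2 is a residue.
(3/223) = −1, so 3 is the smallest positive non-residue mod 223.

3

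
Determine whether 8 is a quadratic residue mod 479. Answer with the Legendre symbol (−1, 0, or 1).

Pull out 2^3: since 479 ≡ 7 (mod 8), (2/479) = +1, so (2/479)^3 = +1.
Reached (1/479) = 1. Collecting the sign flips along the way, the symbol is +1.

1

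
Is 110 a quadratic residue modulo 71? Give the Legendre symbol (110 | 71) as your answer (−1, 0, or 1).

Euler's criterion: (110/71) ≡ 39^35 (mod 71).
39^2 ≡ 30 (mod 71)
39^4 ≡ 48 (mod 71)
39^8 ≡ 32 (mod 71)
39^16 ≡ 30 (mod 71)
39^32 ≡ 48 (mod 71)
39^35 = 39^(32+2+1) ≡ 70 (mod 71).
Result is 70 ≡ −1, so (110/71) = −1.

-1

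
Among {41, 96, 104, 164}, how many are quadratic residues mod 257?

(41/257) = -1 → non-residue.
(96/257) = -1 → non-residue.
(104/257) = +1 → QR.
(164/257) = -1 → non-residue.
Total quadratic residues among the 4: 1.

1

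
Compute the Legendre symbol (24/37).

-1

Euler's criterion: (24/37) ≡ 24^18 (mod 37).
24^2 ≡ 21 (mod 37)
24^4 ≡ 34 (mod 37)
24^8 ≡ 9 (mod 37)
24^16 ≡ 7 (mod 37)
24^18 = 24^(16+2) ≡ 36 (mod 37).
Result is 36 ≡ −1, so (24/37) = −1.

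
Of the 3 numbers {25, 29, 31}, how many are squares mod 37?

1

(25/37) = +1 → QR.
(29/37) = -1 → non-residue.
(31/37) = -1 → non-residue.
Total quadratic residues among the 3: 1.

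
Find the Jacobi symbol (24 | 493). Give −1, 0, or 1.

-1

Pull out 2^3: since 493 ≡ 5 (mod 8), (2/493) = -1, so (2/493)^3 = -1.
Reciprocity: 3 ≡ 3 and 493 ≡ 1 (mod 4), so (3/493) = +(493/3).
Reduce top mod 3: now compute (1/3).
Reached (1/3) = 1. Collecting the sign flips along the way, the symbol is -1.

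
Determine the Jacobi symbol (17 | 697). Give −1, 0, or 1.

Reciprocity: 17 ≡ 1 and 697 ≡ 1 (mod 4), so (17/697) = +(697/17).
Reduce top mod 17: now compute (0/17).
Top reduces to 0: gcd > 1, so the symbol is 0.

0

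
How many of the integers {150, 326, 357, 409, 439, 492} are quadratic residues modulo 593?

(150/593) = -1 → non-residue.
(326/593) = +1 → QR.
(357/593) = +1 → QR.
(409/593) = +1 → QR.
(439/593) = +1 → QR.
(492/593) = +1 → QR.
Total quadratic residues among the 6: 5.

5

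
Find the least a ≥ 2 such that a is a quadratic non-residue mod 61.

(2/61) = −1, so 2 is the smallest positive non-residue mod 61.

2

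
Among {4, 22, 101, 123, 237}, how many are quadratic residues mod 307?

(4/307) = +1 → QR.
(22/307) = -1 → non-residue.
(101/307) = +1 → QR.
(123/307) = -1 → non-residue.
(237/307) = -1 → non-residue.
Total quadratic residues among the 5: 2.

2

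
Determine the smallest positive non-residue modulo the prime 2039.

7

(2/2039) = +1, so 2 is a residue.
(3/2039) = +1, so 3 is a residue.
(4/2039) = +1, so 4 is a residue.
(5/2039) = +1, so 5 is a residue.
(6/2039) = +1, so 6 is a residue.
(7/2039) = −1, so 7 is the smallest positive non-residue mod 2039.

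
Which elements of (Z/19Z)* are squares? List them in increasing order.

Square k = 1,…,9 (k and 19−k give the same square):
1²=1, 2²=4, 3²=9, 4²=16, 5²≡6, 6²≡17, 7²≡11, 8²≡7, 9²≡5 (mod 19).
So the quadratic residues mod 19 are {1, 4, 5, 6, 7, 9, 11, 16, 17}.

1, 4, 5, 6, 7, 9, 11, 16, 17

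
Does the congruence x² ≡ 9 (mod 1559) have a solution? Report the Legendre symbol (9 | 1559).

Reciprocity: 9 ≡ 1 and 1559 ≡ 3 (mod 4), so (9/1559) = +(1559/9).
Reduce top mod 9: now compute (2/9).
Pull out 2: since 9 ≡ 1 (mod 8), (2/9) = +1.
Reached (1/9) = 1. Collecting the sign flips along the way, the symbol is +1.

1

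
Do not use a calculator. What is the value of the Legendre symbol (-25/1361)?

1

First reduce: -25 ≡ 1336 (mod 1361).
Pull out 2^3: since 1361 ≡ 1 (mod 8), (2/1361) = +1, so (2/1361)^3 = +1.
Reciprocity: 167 ≡ 3 and 1361 ≡ 1 (mod 4), so (167/1361) = +(1361/167).
Reduce top mod 167: now compute (25/167).
Reciprocity: 25 ≡ 1 and 167 ≡ 3 (mod 4), so (25/167) = +(167/25).
Reduce top mod 25: now compute (17/25).
Reciprocity: 17 ≡ 1 and 25 ≡ 1 (mod 4), so (17/25) = +(25/17).
Reduce top mod 17: now compute (8/17).
Pull out 2^3: since 17 ≡ 1 (mod 8), (2/17) = +1, so (2/17)^3 = +1.
Reached (1/17) = 1. Collecting the sign flips along the way, the symbol is +1.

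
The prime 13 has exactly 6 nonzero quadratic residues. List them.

Square k = 1,…,6 (k and 13−k give the same square):
1²=1, 2²=4, 3²=9, 4²≡3, 5²≡12, 6²≡10 (mod 13).
So the quadratic residues mod 13 are {1, 3, 4, 9, 10, 12}.

1, 3, 4, 9, 10, 12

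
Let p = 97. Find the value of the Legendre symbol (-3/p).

1

Euler's criterion: (-3/97) ≡ 94^48 (mod 97).
94^2 ≡ 9 (mod 97)
94^4 ≡ 81 (mod 97)
94^8 ≡ 62 (mod 97)
94^16 ≡ 61 (mod 97)
94^32 ≡ 35 (mod 97)
94^48 = 94^(32+16) ≡ 1 (mod 97).
Result is 1, so (-3/97) = 1.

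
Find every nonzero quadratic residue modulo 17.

Square k = 1,…,8 (k and 17−k give the same square):
1²=1, 2²=4, 3²=9, 4²=16, 5²≡8, 6²≡2, 7²≡15, 8²≡13 (mod 17).
So the quadratic residues mod 17 are {1, 2, 4, 8, 9, 13, 15, 16}.

1 2 4 8 9 13 15 16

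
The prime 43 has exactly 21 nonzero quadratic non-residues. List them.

Square k = 1,…,21 (k and 43−k give the same square):
1²=1, 2²=4, 3²=9, 4²=16, 5²=25, 6²=36, 7²≡6, 8²≡21, 9²≡38, 10²≡14, 11²≡35, 12²≡15, 13²≡40, 14²≡24, 15²≡10, 16²≡41, 17²≡31, 18²≡23, 19²≡17, 20²≡13, 21²≡11 (mod 43).
The residues are {1, 4, 6, 9, 10, 11, 13, 14, 15, 16, 17, 21, 23, 24, 25, 31, 35, 36, 38, 40, 41}; the non-residues are the remaining 21 nonzero classes.

2 3 5 7 8 12 18 19 20 22 26 27 28 29 30 32 33 34 37 39 42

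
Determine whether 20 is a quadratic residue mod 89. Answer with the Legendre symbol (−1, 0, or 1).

Pull out 2^2: since 89 ≡ 1 (mod 8), (2/89) = +1, so (2/89)^2 = +1.
Reciprocity: 5 ≡ 1 and 89 ≡ 1 (mod 4), so (5/89) = +(89/5).
Reduce top mod 5: now compute (4/5).
Pull out 2^2: since 5 ≡ 5 (mod 8), (2/5) = -1, so (2/5)^2 = +1.
Reached (1/5) = 1. Collecting the sign flips along the way, the symbol is +1.

1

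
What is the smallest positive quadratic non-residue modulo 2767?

(2/2767) = +1, so 2 is a residue.
(3/2767) = −1, so 3 is the smallest positive non-residue mod 2767.

3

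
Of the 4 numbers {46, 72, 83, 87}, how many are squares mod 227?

1

(46/227) = -1 → non-residue.
(72/227) = -1 → non-residue.
(83/227) = -1 → non-residue.
(87/227) = +1 → QR.
Total quadratic residues among the 4: 1.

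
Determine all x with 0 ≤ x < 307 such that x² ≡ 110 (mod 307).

73, 234

Since 307 ≡ 3 (mod 4), a square root of 110 is 110^((307+1)/4) = 110^77 mod 307.
Repeated squaring: 110^2≡127, 110^4≡165, 110^8≡209, 110^16≡87, 110^32≡201, 110^64≡184 (mod 307).
110^77 = 110^(64+8+4+1) ≡ 234 (mod 307).
Check: 234² = 54756 ≡ 110 (mod 307). The two roots are 73 and 234.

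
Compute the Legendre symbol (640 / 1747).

1

Pull out 2^7: since 1747 ≡ 3 (mod 8), (2/1747) = -1, so (2/1747)^7 = -1.
Reciprocity: 5 ≡ 1 and 1747 ≡ 3 (mod 4), so (5/1747) = +(1747/5).
Reduce top mod 5: now compute (2/5).
Pull out 2: since 5 ≡ 5 (mod 8), (2/5) = -1.
Reached (1/5) = 1. Collecting the sign flips along the way, the symbol is +1.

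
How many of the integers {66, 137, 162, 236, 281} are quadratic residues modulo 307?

1

(66/307) = +1 → QR.
(137/307) = -1 → non-residue.
(162/307) = -1 → non-residue.
(236/307) = -1 → non-residue.
(281/307) = -1 → non-residue.
Total quadratic residues among the 5: 1.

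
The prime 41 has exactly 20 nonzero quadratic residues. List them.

Square k = 1,…,20 (k and 41−k give the same square):
1²=1, 2²=4, 3²=9, 4²=16, 5²=25, 6²=36, 7²≡8, 8²≡23, 9²≡40, 10²≡18, 11²≡39, 12²≡21, 13²≡5, 14²≡32, 15²≡20, 16²≡10, 17²≡2, 18²≡37, 19²≡33, 20²≡31 (mod 41).
So the quadratic residues mod 41 are {1, 2, 4, 5, 8, 9, 10, 16, 18, 20, 21, 23, 25, 31, 32, 33, 36, 37, 39, 40}.

1, 2, 4, 5, 8, 9, 10, 16, 18, 20, 21, 23, 25, 31, 32, 33, 36, 37, 39, 40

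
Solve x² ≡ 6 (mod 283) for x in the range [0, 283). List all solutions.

17, 266

Since 283 ≡ 3 (mod 4), a square root of 6 is 6^((283+1)/4) = 6^71 mod 283.
Repeated squaring: 6^2≡36, 6^4≡164, 6^8≡11, 6^16≡121, 6^32≡208, 6^64≡248 (mod 283).
6^71 = 6^(64+4+2+1) ≡ 266 (mod 283).
Check: 266² = 70756 ≡ 6 (mod 283). The two roots are 17 and 266.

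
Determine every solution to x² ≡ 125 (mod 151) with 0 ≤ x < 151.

Since 151 ≡ 3 (mod 4), a square root of 125 is 125^((151+1)/4) = 125^38 mod 151.
Repeated squaring: 125^2≡72, 125^4≡50, 125^8≡84, 125^16≡110, 125^32≡20 (mod 151).
125^38 = 125^(32+4+2) ≡ 124 (mod 151).
Check: 124² = 15376 ≡ 125 (mod 151). The two roots are 27 and 124.

27, 124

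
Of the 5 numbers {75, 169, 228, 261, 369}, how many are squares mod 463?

(75/463) = -1 → non-residue.
(169/463) = +1 → QR.
(228/463) = +1 → QR.
(261/463) = +1 → QR.
(369/463) = -1 → non-residue.
Total quadratic residues among the 5: 3.

3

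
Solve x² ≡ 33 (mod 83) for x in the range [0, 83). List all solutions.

38, 45

Since 83 ≡ 3 (mod 4), a square root of 33 is 33^((83+1)/4) = 33^21 mod 83.
Repeated squaring: 33^2≡10, 33^4≡17, 33^8≡40, 33^16≡23 (mod 83).
33^21 = 33^(16+4+1) ≡ 38 (mod 83).
Check: 38² = 1444 ≡ 33 (mod 83). The two roots are 38 and 45.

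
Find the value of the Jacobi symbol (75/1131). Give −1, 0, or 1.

0

Reciprocity: 75 ≡ 3 and 1131 ≡ 3 (mod 4), so (75/1131) = −(1131/75).
Reduce top mod 75: now compute (6/75).
Pull out 2: since 75 ≡ 3 (mod 8), (2/75) = -1.
Reciprocity: 3 ≡ 3 and 75 ≡ 3 (mod 4), so (3/75) = −(75/3).
Reduce top mod 3: now compute (0/3).
Top reduces to 0: gcd > 1, so the symbol is 0.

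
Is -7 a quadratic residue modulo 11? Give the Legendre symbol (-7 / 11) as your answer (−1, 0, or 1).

First reduce: -7 ≡ 4 (mod 11).
Pull out 2^2: since 11 ≡ 3 (mod 8), (2/11) = -1, so (2/11)^2 = +1.
Reached (1/11) = 1. Collecting the sign flips along the way, the symbol is +1.

1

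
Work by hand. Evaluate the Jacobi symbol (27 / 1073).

Reciprocity: 27 ≡ 3 and 1073 ≡ 1 (mod 4), so (27/1073) = +(1073/27).
Reduce top mod 27: now compute (20/27).
Pull out 2^2: since 27 ≡ 3 (mod 8), (2/27) = -1, so (2/27)^2 = +1.
Reciprocity: 5 ≡ 1 and 27 ≡ 3 (mod 4), so (5/27) = +(27/5).
Reduce top mod 5: now compute (2/5).
Pull out 2: since 5 ≡ 5 (mod 8), (2/5) = -1.
Reached (1/5) = 1. Collecting the sign flips along the way, the symbol is -1.

-1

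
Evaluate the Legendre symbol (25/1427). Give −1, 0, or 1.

Reciprocity: 25 ≡ 1 and 1427 ≡ 3 (mod 4), so (25/1427) = +(1427/25).
Reduce top mod 25: now compute (2/25).
Pull out 2: since 25 ≡ 1 (mod 8), (2/25) = +1.
Reached (1/25) = 1. Collecting the sign flips along the way, the symbol is +1.

1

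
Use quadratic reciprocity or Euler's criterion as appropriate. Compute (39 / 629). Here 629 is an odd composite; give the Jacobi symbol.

1

Reciprocity: 39 ≡ 3 and 629 ≡ 1 (mod 4), so (39/629) = +(629/39).
Reduce top mod 39: now compute (5/39).
Reciprocity: 5 ≡ 1 and 39 ≡ 3 (mod 4), so (5/39) = +(39/5).
Reduce top mod 5: now compute (4/5).
Pull out 2^2: since 5 ≡ 5 (mod 8), (2/5) = -1, so (2/5)^2 = +1.
Reached (1/5) = 1. Collecting the sign flips along the way, the symbol is +1.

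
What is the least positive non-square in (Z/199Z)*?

(2/199) = +1, so 2 is a residue.
(3/199) = −1, so 3 is the smallest positive non-residue mod 199.

3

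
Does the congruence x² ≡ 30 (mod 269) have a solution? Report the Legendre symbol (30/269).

Pull out 2: since 269 ≡ 5 (mod 8), (2/269) = -1.
Reciprocity: 15 ≡ 3 and 269 ≡ 1 (mod 4), so (15/269) = +(269/15).
Reduce top mod 15: now compute (14/15).
Pull out 2: since 15 ≡ 7 (mod 8), (2/15) = +1.
Reciprocity: 7 ≡ 3 and 15 ≡ 3 (mod 4), so (7/15) = −(15/7).
Reduce top mod 7: now compute (1/7).
Reached (1/7) = 1. Collecting the sign flips along the way, the symbol is +1.

1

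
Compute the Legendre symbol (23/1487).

1

Reciprocity: 23 ≡ 3 and 1487 ≡ 3 (mod 4), so (23/1487) = −(1487/23).
Reduce top mod 23: now compute (15/23).
Reciprocity: 15 ≡ 3 and 23 ≡ 3 (mod 4), so (15/23) = −(23/15).
Reduce top mod 15: now compute (8/15).
Pull out 2^3: since 15 ≡ 7 (mod 8), (2/15) = +1, so (2/15)^3 = +1.
Reached (1/15) = 1. Collecting the sign flips along the way, the symbol is +1.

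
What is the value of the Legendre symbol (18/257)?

Pull out 2: since 257 ≡ 1 (mod 8), (2/257) = +1.
Reciprocity: 9 ≡ 1 and 257 ≡ 1 (mod 4), so (9/257) = +(257/9).
Reduce top mod 9: now compute (5/9).
Reciprocity: 5 ≡ 1 and 9 ≡ 1 (mod 4), so (5/9) = +(9/5).
Reduce top mod 5: now compute (4/5).
Pull out 2^2: since 5 ≡ 5 (mod 8), (2/5) = -1, so (2/5)^2 = +1.
Reached (1/5) = 1. Collecting the sign flips along the way, the symbol is +1.

1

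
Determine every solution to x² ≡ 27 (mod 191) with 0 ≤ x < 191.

72, 119

Since 191 ≡ 3 (mod 4), a square root of 27 is 27^((191+1)/4) = 27^48 mod 191.
Repeated squaring: 27^2≡156, 27^4≡79, 27^8≡129, 27^16≡24, 27^32≡3 (mod 191).
27^48 = 27^(32+16) ≡ 72 (mod 191).
Check: 72² = 5184 ≡ 27 (mod 191). The two roots are 72 and 119.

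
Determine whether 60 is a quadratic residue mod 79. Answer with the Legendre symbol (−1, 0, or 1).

Pull out 2^2: since 79 ≡ 7 (mod 8), (2/79) = +1, so (2/79)^2 = +1.
Reciprocity: 15 ≡ 3 and 79 ≡ 3 (mod 4), so (15/79) = −(79/15).
Reduce top mod 15: now compute (4/15).
Pull out 2^2: since 15 ≡ 7 (mod 8), (2/15) = +1, so (2/15)^2 = +1.
Reached (1/15) = 1. Collecting the sign flips along the way, the symbol is -1.

-1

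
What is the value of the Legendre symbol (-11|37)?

Euler's criterion: (-11/37) ≡ 26^18 (mod 37).
26^2 ≡ 10 (mod 37)
26^4 ≡ 26 (mod 37)
26^8 ≡ 10 (mod 37)
26^16 ≡ 26 (mod 37)
26^18 = 26^(16+2) ≡ 1 (mod 37).
Result is 1, so (-11/37) = 1.

1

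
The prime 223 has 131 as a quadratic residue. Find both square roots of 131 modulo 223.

Since 223 ≡ 3 (mod 4), a square root of 131 is 131^((223+1)/4) = 131^56 mod 223.
Repeated squaring: 131^2≡213, 131^4≡100, 131^8≡188, 131^16≡110, 131^32≡58 (mod 223).
131^56 = 131^(32+16+8) ≡ 146 (mod 223).
Check: 146² = 21316 ≡ 131 (mod 223). The two roots are 77 and 146.

77, 146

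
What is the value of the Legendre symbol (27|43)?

Reciprocity: 27 ≡ 3 and 43 ≡ 3 (mod 4), so (27/43) = −(43/27).
Reduce top mod 27: now compute (16/27).
Pull out 2^4: since 27 ≡ 3 (mod 8), (2/27) = -1, so (2/27)^4 = +1.
Reached (1/27) = 1. Collecting the sign flips along the way, the symbol is -1.

-1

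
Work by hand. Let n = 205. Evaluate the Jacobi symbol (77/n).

Reciprocity: 77 ≡ 1 and 205 ≡ 1 (mod 4), so (77/205) = +(205/77).
Reduce top mod 77: now compute (51/77).
Reciprocity: 51 ≡ 3 and 77 ≡ 1 (mod 4), so (51/77) = +(77/51).
Reduce top mod 51: now compute (26/51).
Pull out 2: since 51 ≡ 3 (mod 8), (2/51) = -1.
Reciprocity: 13 ≡ 1 and 51 ≡ 3 (mod 4), so (13/51) = +(51/13).
Reduce top mod 13: now compute (12/13).
Pull out 2^2: since 13 ≡ 5 (mod 8), (2/13) = -1, so (2/13)^2 = +1.
Reciprocity: 3 ≡ 3 and 13 ≡ 1 (mod 4), so (3/13) = +(13/3).
Reduce top mod 3: now compute (1/3).
Reached (1/3) = 1. Collecting the sign flips along the way, the symbol is -1.

-1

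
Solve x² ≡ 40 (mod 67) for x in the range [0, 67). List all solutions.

Since 67 ≡ 3 (mod 4), a square root of 40 is 40^((67+1)/4) = 40^17 mod 67.
Repeated squaring: 40^2≡59, 40^4≡64, 40^8≡9, 40^16≡14 (mod 67).
40^17 = 40^(16+1) ≡ 24 (mod 67).
Check: 24² = 576 ≡ 40 (mod 67). The two roots are 24 and 43.

24, 43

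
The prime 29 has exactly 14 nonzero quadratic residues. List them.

1,4,5,6,7,9,13,16,20,22,23,24,25,28

Square k = 1,…,14 (k and 29−k give the same square):
1²=1, 2²=4, 3²=9, 4²=16, 5²=25, 6²≡7, 7²≡20, 8²≡6, 9²≡23, 10²≡13, 11²≡5, 12²≡28, 13²≡24, 14²≡22 (mod 29).
So the quadratic residues mod 29 are {1, 4, 5, 6, 7, 9, 13, 16, 20, 22, 23, 24, 25, 28}.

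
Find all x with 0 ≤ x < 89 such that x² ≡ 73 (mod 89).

89 ≡ 1 (mod 4), so we find a root by search.
Trying successive values, 42² = 1764 ≡ 73 (mod 89). The other root is 89 − 42 = 47.

42, 47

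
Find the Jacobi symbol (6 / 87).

Pull out 2: since 87 ≡ 7 (mod 8), (2/87) = +1.
Reciprocity: 3 ≡ 3 and 87 ≡ 3 (mod 4), so (3/87) = −(87/3).
Reduce top mod 3: now compute (0/3).
Top reduces to 0: gcd > 1, so the symbol is 0.

0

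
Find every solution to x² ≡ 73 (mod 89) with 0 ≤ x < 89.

42, 47

89 ≡ 1 (mod 4), so we find a root by search.
Trying successive values, 42² = 1764 ≡ 73 (mod 89). The other root is 89 − 42 = 47.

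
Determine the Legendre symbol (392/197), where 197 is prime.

-1

First reduce: 392 ≡ 195 (mod 197).
Reciprocity: 195 ≡ 3 and 197 ≡ 1 (mod 4), so (195/197) = +(197/195).
Reduce top mod 195: now compute (2/195).
Pull out 2: since 195 ≡ 3 (mod 8), (2/195) = -1.
Reached (1/195) = 1. Collecting the sign flips along the way, the symbol is -1.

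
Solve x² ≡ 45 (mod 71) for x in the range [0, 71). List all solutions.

Since 71 ≡ 3 (mod 4), a square root of 45 is 45^((71+1)/4) = 45^18 mod 71.
Repeated squaring: 45^2≡37, 45^4≡20, 45^8≡45, 45^16≡37 (mod 71).
45^18 = 45^(16+2) ≡ 20 (mod 71).
Check: 20² = 400 ≡ 45 (mod 71). The two roots are 20 and 51.

20, 51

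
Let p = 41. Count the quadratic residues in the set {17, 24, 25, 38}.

1

(17/41) = -1 → non-residue.
(24/41) = -1 → non-residue.
(25/41) = +1 → QR.
(38/41) = -1 → non-residue.
Total quadratic residues among the 4: 1.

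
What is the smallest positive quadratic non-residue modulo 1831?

3

(2/1831) = +1, so 2 is a residue.
(3/1831) = −1, so 3 is the smallest positive non-residue mod 1831.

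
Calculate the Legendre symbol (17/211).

-1

Reciprocity: 17 ≡ 1 and 211 ≡ 3 (mod 4), so (17/211) = +(211/17).
Reduce top mod 17: now compute (7/17).
Reciprocity: 7 ≡ 3 and 17 ≡ 1 (mod 4), so (7/17) = +(17/7).
Reduce top mod 7: now compute (3/7).
Reciprocity: 3 ≡ 3 and 7 ≡ 3 (mod 4), so (3/7) = −(7/3).
Reduce top mod 3: now compute (1/3).
Reached (1/3) = 1. Collecting the sign flips along the way, the symbol is -1.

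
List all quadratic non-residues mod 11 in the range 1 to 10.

2, 6, 7, 8, 10

Square k = 1,…,5 (k and 11−k give the same square):
1²=1, 2²=4, 3²=9, 4²≡5, 5²≡3 (mod 11).
The residues are {1, 3, 4, 5, 9}; the non-residues are the remaining 5 nonzero classes.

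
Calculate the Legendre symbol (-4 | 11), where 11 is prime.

First reduce: -4 ≡ 7 (mod 11).
Reciprocity: 7 ≡ 3 and 11 ≡ 3 (mod 4), so (7/11) = −(11/7).
Reduce top mod 7: now compute (4/7).
Pull out 2^2: since 7 ≡ 7 (mod 8), (2/7) = +1, so (2/7)^2 = +1.
Reached (1/7) = 1. Collecting the sign flips along the way, the symbol is -1.

-1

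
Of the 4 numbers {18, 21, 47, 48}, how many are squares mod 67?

(18/67) = -1 → non-residue.
(21/67) = +1 → QR.
(47/67) = +1 → QR.
(48/67) = -1 → non-residue.
Total quadratic residues among the 4: 2.

2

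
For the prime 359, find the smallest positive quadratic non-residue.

7

(2/359) = +1, so 2 is a residue.
(3/359) = +1, so 3 is a residue.
(4/359) = +1, so 4 is a residue.
(5/359) = +1, so 5 is a residue.
(6/359) = +1, so 6 is a residue.
(7/359) = −1, so 7 is the smallest positive non-residue mod 359.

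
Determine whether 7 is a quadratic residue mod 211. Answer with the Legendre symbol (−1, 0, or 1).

Reciprocity: 7 ≡ 3 and 211 ≡ 3 (mod 4), so (7/211) = −(211/7).
Reduce top mod 7: now compute (1/7).
Reached (1/7) = 1. Collecting the sign flips along the way, the symbol is -1.

-1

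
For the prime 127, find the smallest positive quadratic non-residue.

3

(2/127) = +1, so 2 is a residue.
(3/127) = −1, so 3 is the smallest positive non-residue mod 127.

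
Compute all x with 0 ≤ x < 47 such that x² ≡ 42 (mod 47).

Since 47 ≡ 3 (mod 4), a square root of 42 is 42^((47+1)/4) = 42^12 mod 47.
Repeated squaring: 42^2≡25, 42^4≡14, 42^8≡8 (mod 47).
42^12 = 42^(8+4) ≡ 18 (mod 47).
Check: 18² = 324 ≡ 42 (mod 47). The two roots are 18 and 29.

18, 29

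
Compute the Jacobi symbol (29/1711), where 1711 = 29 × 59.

0

Reciprocity: 29 ≡ 1 and 1711 ≡ 3 (mod 4), so (29/1711) = +(1711/29).
Reduce top mod 29: now compute (0/29).
Top reduces to 0: gcd > 1, so the symbol is 0.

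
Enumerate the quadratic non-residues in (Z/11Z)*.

Square k = 1,…,5 (k and 11−k give the same square):
1²=1, 2²=4, 3²=9, 4²≡5, 5²≡3 (mod 11).
The residues are {1, 3, 4, 5, 9}; the non-residues are the remaining 5 nonzero classes.

2, 6, 7, 8, 10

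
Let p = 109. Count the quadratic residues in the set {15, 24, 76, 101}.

(15/109) = +1 → QR.
(24/109) = -1 → non-residue.
(76/109) = -1 → non-residue.
(101/109) = -1 → non-residue.
Total quadratic residues among the 4: 1.

1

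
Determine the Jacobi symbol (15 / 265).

0

Reciprocity: 15 ≡ 3 and 265 ≡ 1 (mod 4), so (15/265) = +(265/15).
Reduce top mod 15: now compute (10/15).
Pull out 2: since 15 ≡ 7 (mod 8), (2/15) = +1.
Reciprocity: 5 ≡ 1 and 15 ≡ 3 (mod 4), so (5/15) = +(15/5).
Reduce top mod 5: now compute (0/5).
Top reduces to 0: gcd > 1, so the symbol is 0.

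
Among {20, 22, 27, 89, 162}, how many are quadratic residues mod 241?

(20/241) = +1 → QR.
(22/241) = -1 → non-residue.
(27/241) = +1 → QR.
(89/241) = -1 → non-residue.
(162/241) = +1 → QR.
Total quadratic residues among the 5: 3.

3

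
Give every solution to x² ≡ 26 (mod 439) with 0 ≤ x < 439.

169, 270

Since 439 ≡ 3 (mod 4), a square root of 26 is 26^((439+1)/4) = 26^110 mod 439.
Repeated squaring: 26^2≡237, 26^4≡416, 26^8≡90, 26^16≡198, 26^32≡133, 26^64≡129 (mod 439).
26^110 = 26^(64+32+8+4+2) ≡ 169 (mod 439).
Check: 169² = 28561 ≡ 26 (mod 439). The two roots are 169 and 270.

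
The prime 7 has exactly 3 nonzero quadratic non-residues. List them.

3 5 6

Square k = 1,…,3 (k and 7−k give the same square):
1²=1, 2²=4, 3²≡2 (mod 7).
The residues are {1, 2, 4}; the non-residues are the remaining 3 nonzero classes.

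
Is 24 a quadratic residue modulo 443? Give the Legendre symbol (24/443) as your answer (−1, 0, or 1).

Euler's criterion: (24/443) ≡ 24^221 (mod 443).
24^2 ≡ 133 (mod 443)
24^4 ≡ 412 (mod 443)
24^8 ≡ 75 (mod 443)
24^16 ≡ 309 (mod 443)
24^32 ≡ 236 (mod 443)
24^64 ≡ 321 (mod 443)
24^128 ≡ 265 (mod 443)
24^221 = 24^(128+64+16+8+4+1) ≡ 442 (mod 443).
Result is 442 ≡ −1, so (24/443) = −1.

-1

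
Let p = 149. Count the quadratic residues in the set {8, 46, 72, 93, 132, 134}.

2

(8/149) = -1 → non-residue.
(46/149) = +1 → QR.
(72/149) = -1 → non-residue.
(93/149) = -1 → non-residue.
(132/149) = +1 → QR.
(134/149) = -1 → non-residue.
Total quadratic residues among the 6: 2.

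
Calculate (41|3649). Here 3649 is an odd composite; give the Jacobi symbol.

Reciprocity: 41 ≡ 1 and 3649 ≡ 1 (mod 4), so (41/3649) = +(3649/41).
Reduce top mod 41: now compute (0/41).
Top reduces to 0: gcd > 1, so the symbol is 0.

0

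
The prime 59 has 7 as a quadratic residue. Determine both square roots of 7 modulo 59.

19, 40

Since 59 ≡ 3 (mod 4), a square root of 7 is 7^((59+1)/4) = 7^15 mod 59.
Repeated squaring: 7^2≡49, 7^4≡41, 7^8≡29 (mod 59).
7^15 = 7^(8+4+2+1) ≡ 19 (mod 59).
Check: 19² = 361 ≡ 7 (mod 59). The two roots are 19 and 40.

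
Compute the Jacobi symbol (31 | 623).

1

Reciprocity: 31 ≡ 3 and 623 ≡ 3 (mod 4), so (31/623) = −(623/31).
Reduce top mod 31: now compute (3/31).
Reciprocity: 3 ≡ 3 and 31 ≡ 3 (mod 4), so (3/31) = −(31/3).
Reduce top mod 3: now compute (1/3).
Reached (1/3) = 1. Collecting the sign flips along the way, the symbol is +1.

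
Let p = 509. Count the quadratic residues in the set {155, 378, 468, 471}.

(155/509) = -1 → non-residue.
(378/509) = -1 → non-residue.
(468/509) = -1 → non-residue.
(471/509) = +1 → QR.
Total quadratic residues among the 4: 1.

1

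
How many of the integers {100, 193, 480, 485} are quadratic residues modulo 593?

3

(100/593) = +1 → QR.
(193/593) = +1 → QR.
(480/593) = +1 → QR.
(485/593) = -1 → non-residue.
Total quadratic residues among the 4: 3.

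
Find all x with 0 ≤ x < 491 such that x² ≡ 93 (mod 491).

102, 389

Since 491 ≡ 3 (mod 4), a square root of 93 is 93^((491+1)/4) = 93^123 mod 491.
Repeated squaring: 93^2≡302, 93^4≡369, 93^8≡154, 93^16≡148, 93^32≡300, 93^64≡147 (mod 491).
93^123 = 93^(64+32+16+8+2+1) ≡ 389 (mod 491).
Check: 389² = 151321 ≡ 93 (mod 491). The two roots are 102 and 389.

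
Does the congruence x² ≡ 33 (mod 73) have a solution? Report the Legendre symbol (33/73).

Euler's criterion: (33/73) ≡ 33^36 (mod 73).
33^2 ≡ 67 (mod 73)
33^4 ≡ 36 (mod 73)
33^8 ≡ 55 (mod 73)
33^16 ≡ 32 (mod 73)
33^32 ≡ 2 (mod 73)
33^36 = 33^(32+4) ≡ 72 (mod 73).
Result is 72 ≡ −1, so (33/73) = −1.

-1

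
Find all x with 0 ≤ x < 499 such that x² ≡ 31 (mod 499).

55, 444

Since 499 ≡ 3 (mod 4), a square root of 31 is 31^((499+1)/4) = 31^125 mod 499.
Repeated squaring: 31^2≡462, 31^4≡371, 31^8≡416, 31^16≡402, 31^32≡427, 31^64≡194 (mod 499).
31^125 = 31^(64+32+16+8+4+1) ≡ 444 (mod 499).
Check: 444² = 197136 ≡ 31 (mod 499). The two roots are 55 and 444.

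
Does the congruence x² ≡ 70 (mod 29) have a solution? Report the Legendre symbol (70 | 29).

-1

First reduce: 70 ≡ 12 (mod 29).
Pull out 2^2: since 29 ≡ 5 (mod 8), (2/29) = -1, so (2/29)^2 = +1.
Reciprocity: 3 ≡ 3 and 29 ≡ 1 (mod 4), so (3/29) = +(29/3).
Reduce top mod 3: now compute (2/3).
Pull out 2: since 3 ≡ 3 (mod 8), (2/3) = -1.
Reached (1/3) = 1. Collecting the sign flips along the way, the symbol is -1.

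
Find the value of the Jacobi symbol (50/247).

Pull out 2: since 247 ≡ 7 (mod 8), (2/247) = +1.
Reciprocity: 25 ≡ 1 and 247 ≡ 3 (mod 4), so (25/247) = +(247/25).
Reduce top mod 25: now compute (22/25).
Pull out 2: since 25 ≡ 1 (mod 8), (2/25) = +1.
Reciprocity: 11 ≡ 3 and 25 ≡ 1 (mod 4), so (11/25) = +(25/11).
Reduce top mod 11: now compute (3/11).
Reciprocity: 3 ≡ 3 and 11 ≡ 3 (mod 4), so (3/11) = −(11/3).
Reduce top mod 3: now compute (2/3).
Pull out 2: since 3 ≡ 3 (mod 8), (2/3) = -1.
Reached (1/3) = 1. Collecting the sign flips along the way, the symbol is +1.

1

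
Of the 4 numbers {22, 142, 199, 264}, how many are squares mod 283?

(22/283) = -1 → non-residue.
(142/283) = -1 → non-residue.
(199/283) = +1 → QR.
(264/283) = +1 → QR.
Total quadratic residues among the 4: 2.

2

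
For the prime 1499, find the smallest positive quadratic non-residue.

2

(2/1499) = −1, so 2 is the smallest positive non-residue mod 1499.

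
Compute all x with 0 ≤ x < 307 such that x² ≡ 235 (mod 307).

Since 307 ≡ 3 (mod 4), a square root of 235 is 235^((307+1)/4) = 235^77 mod 307.
Repeated squaring: 235^2≡272, 235^4≡304, 235^8≡9, 235^16≡81, 235^32≡114, 235^64≡102 (mod 307).
235^77 = 235^(64+8+4+1) ≡ 273 (mod 307).
Check: 273² = 74529 ≡ 235 (mod 307). The two roots are 34 and 273.

34, 273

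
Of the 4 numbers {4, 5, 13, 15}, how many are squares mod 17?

3

(4/17) = +1 → QR.
(5/17) = -1 → non-residue.
(13/17) = +1 → QR.
(15/17) = +1 → QR.
Total quadratic residues among the 4: 3.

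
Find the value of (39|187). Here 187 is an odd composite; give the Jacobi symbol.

Reciprocity: 39 ≡ 3 and 187 ≡ 3 (mod 4), so (39/187) = −(187/39).
Reduce top mod 39: now compute (31/39).
Reciprocity: 31 ≡ 3 and 39 ≡ 3 (mod 4), so (31/39) = −(39/31).
Reduce top mod 31: now compute (8/31).
Pull out 2^3: since 31 ≡ 7 (mod 8), (2/31) = +1, so (2/31)^3 = +1.
Reached (1/31) = 1. Collecting the sign flips along the way, the symbol is +1.

1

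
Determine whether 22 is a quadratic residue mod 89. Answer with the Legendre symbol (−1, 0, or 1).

1

Euler's criterion: (22/89) ≡ 22^44 (mod 89).
22^2 ≡ 39 (mod 89)
22^4 ≡ 8 (mod 89)
22^8 ≡ 64 (mod 89)
22^16 ≡ 2 (mod 89)
22^32 ≡ 4 (mod 89)
22^44 = 22^(32+8+4) ≡ 1 (mod 89).
Result is 1, so (22/89) = 1.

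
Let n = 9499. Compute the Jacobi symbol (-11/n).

First reduce: -11 ≡ 9488 (mod 9499).
Pull out 2^4: since 9499 ≡ 3 (mod 8), (2/9499) = -1, so (2/9499)^4 = +1.
Reciprocity: 593 ≡ 1 and 9499 ≡ 3 (mod 4), so (593/9499) = +(9499/593).
Reduce top mod 593: now compute (11/593).
Reciprocity: 11 ≡ 3 and 593 ≡ 1 (mod 4), so (11/593) = +(593/11).
Reduce top mod 11: now compute (10/11).
Pull out 2: since 11 ≡ 3 (mod 8), (2/11) = -1.
Reciprocity: 5 ≡ 1 and 11 ≡ 3 (mod 4), so (5/11) = +(11/5).
Reduce top mod 5: now compute (1/5).
Reached (1/5) = 1. Collecting the sign flips along the way, the symbol is -1.

-1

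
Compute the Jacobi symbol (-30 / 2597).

-1

First reduce: -30 ≡ 2567 (mod 2597).
Reciprocity: 2567 ≡ 3 and 2597 ≡ 1 (mod 4), so (2567/2597) = +(2597/2567).
Reduce top mod 2567: now compute (30/2567).
Pull out 2: since 2567 ≡ 7 (mod 8), (2/2567) = +1.
Reciprocity: 15 ≡ 3 and 2567 ≡ 3 (mod 4), so (15/2567) = −(2567/15).
Reduce top mod 15: now compute (2/15).
Pull out 2: since 15 ≡ 7 (mod 8), (2/15) = +1.
Reached (1/15) = 1. Collecting the sign flips along the way, the symbol is -1.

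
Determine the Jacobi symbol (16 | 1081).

Pull out 2^4: since 1081 ≡ 1 (mod 8), (2/1081) = +1, so (2/1081)^4 = +1.
Reached (1/1081) = 1. Collecting the sign flips along the way, the symbol is +1.

1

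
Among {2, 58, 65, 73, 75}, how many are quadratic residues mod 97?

4

(2/97) = +1 → QR.
(58/97) = -1 → non-residue.
(65/97) = +1 → QR.
(73/97) = +1 → QR.
(75/97) = +1 → QR.
Total quadratic residues among the 5: 4.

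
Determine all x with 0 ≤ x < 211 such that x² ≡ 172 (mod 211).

52, 159

Since 211 ≡ 3 (mod 4), a square root of 172 is 172^((211+1)/4) = 172^53 mod 211.
Repeated squaring: 172^2≡44, 172^4≡37, 172^8≡103, 172^16≡59, 172^32≡105 (mod 211).
172^53 = 172^(32+16+4+1) ≡ 52 (mod 211).
Check: 52² = 2704 ≡ 172 (mod 211). The two roots are 52 and 159.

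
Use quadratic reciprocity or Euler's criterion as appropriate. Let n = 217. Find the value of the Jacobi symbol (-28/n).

0

First reduce: -28 ≡ 189 (mod 217).
Reciprocity: 189 ≡ 1 and 217 ≡ 1 (mod 4), so (189/217) = +(217/189).
Reduce top mod 189: now compute (28/189).
Pull out 2^2: since 189 ≡ 5 (mod 8), (2/189) = -1, so (2/189)^2 = +1.
Reciprocity: 7 ≡ 3 and 189 ≡ 1 (mod 4), so (7/189) = +(189/7).
Reduce top mod 7: now compute (0/7).
Top reduces to 0: gcd > 1, so the symbol is 0.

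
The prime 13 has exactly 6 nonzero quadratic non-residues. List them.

2,5,6,7,8,11

Square k = 1,…,6 (k and 13−k give the same square):
1²=1, 2²=4, 3²=9, 4²≡3, 5²≡12, 6²≡10 (mod 13).
The residues are {1, 3, 4, 9, 10, 12}; the non-residues are the remaining 6 nonzero classes.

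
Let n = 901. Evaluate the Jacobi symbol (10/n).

-1

Pull out 2: since 901 ≡ 5 (mod 8), (2/901) = -1.
Reciprocity: 5 ≡ 1 and 901 ≡ 1 (mod 4), so (5/901) = +(901/5).
Reduce top mod 5: now compute (1/5).
Reached (1/5) = 1. Collecting the sign flips along the way, the symbol is -1.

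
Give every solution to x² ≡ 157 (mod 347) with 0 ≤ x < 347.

114, 233

Since 347 ≡ 3 (mod 4), a square root of 157 is 157^((347+1)/4) = 157^87 mod 347.
Repeated squaring: 157^2≡12, 157^4≡144, 157^8≡263, 157^16≡116, 157^32≡270, 157^64≡30 (mod 347).
157^87 = 157^(64+16+4+2+1) ≡ 114 (mod 347).
Check: 114² = 12996 ≡ 157 (mod 347). The two roots are 114 and 233.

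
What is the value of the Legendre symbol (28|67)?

-1

Euler's criterion: (28/67) ≡ 28^33 (mod 67).
28^2 ≡ 47 (mod 67)
28^4 ≡ 65 (mod 67)
28^8 ≡ 4 (mod 67)
28^16 ≡ 16 (mod 67)
28^32 ≡ 55 (mod 67)
28^33 = 28^(32+1) ≡ 66 (mod 67).
Result is 66 ≡ −1, so (28/67) = −1.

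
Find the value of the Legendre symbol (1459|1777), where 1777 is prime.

1

Reciprocity: 1459 ≡ 3 and 1777 ≡ 1 (mod 4), so (1459/1777) = +(1777/1459).
Reduce top mod 1459: now compute (318/1459).
Pull out 2: since 1459 ≡ 3 (mod 8), (2/1459) = -1.
Reciprocity: 159 ≡ 3 and 1459 ≡ 3 (mod 4), so (159/1459) = −(1459/159).
Reduce top mod 159: now compute (28/159).
Pull out 2^2: since 159 ≡ 7 (mod 8), (2/159) = +1, so (2/159)^2 = +1.
Reciprocity: 7 ≡ 3 and 159 ≡ 3 (mod 4), so (7/159) = −(159/7).
Reduce top mod 7: now compute (5/7).
Reciprocity: 5 ≡ 1 and 7 ≡ 3 (mod 4), so (5/7) = +(7/5).
Reduce top mod 5: now compute (2/5).
Pull out 2: since 5 ≡ 5 (mod 8), (2/5) = -1.
Reached (1/5) = 1. Collecting the sign flips along the way, the symbol is +1.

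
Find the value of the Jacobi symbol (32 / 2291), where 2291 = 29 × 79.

Pull out 2^5: since 2291 ≡ 3 (mod 8), (2/2291) = -1, so (2/2291)^5 = -1.
Reached (1/2291) = 1. Collecting the sign flips along the way, the symbol is -1.

-1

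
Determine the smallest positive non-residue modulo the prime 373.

2

(2/373) = −1, so 2 is the smallest positive non-residue mod 373.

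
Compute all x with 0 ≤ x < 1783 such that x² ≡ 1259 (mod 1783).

Since 1783 ≡ 3 (mod 4), a square root of 1259 is 1259^((1783+1)/4) = 1259^446 mod 1783.
Repeated squaring: 1259^2≡1777, 1259^4≡36, 1259^8≡1296, 1259^16≡30, 1259^32≡900, 1259^64≡518, 1259^128≡874, 1259^256≡752 (mod 1783).
1259^446 = 1259^(256+128+32+16+8+4+2) ≡ 970 (mod 1783).
Check: 970² = 940900 ≡ 1259 (mod 1783). The two roots are 813 and 970.

813, 970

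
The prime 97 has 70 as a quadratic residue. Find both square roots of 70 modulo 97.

97 ≡ 1 (mod 4), so we find a root by search.
Trying successive values, 19² = 361 ≡ 70 (mod 97). The other root is 97 − 19 = 78.

19, 78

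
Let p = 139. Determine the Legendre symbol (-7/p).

Euler's criterion: (-7/139) ≡ 132^69 (mod 139).
132^2 ≡ 49 (mod 139)
132^4 ≡ 38 (mod 139)
132^8 ≡ 54 (mod 139)
132^16 ≡ 136 (mod 139)
132^32 ≡ 9 (mod 139)
132^64 ≡ 81 (mod 139)
132^69 = 132^(64+4+1) ≡ 138 (mod 139).
Result is 138 ≡ −1, so (-7/139) = −1.

-1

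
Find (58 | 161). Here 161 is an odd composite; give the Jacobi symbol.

Pull out 2: since 161 ≡ 1 (mod 8), (2/161) = +1.
Reciprocity: 29 ≡ 1 and 161 ≡ 1 (mod 4), so (29/161) = +(161/29).
Reduce top mod 29: now compute (16/29).
Pull out 2^4: since 29 ≡ 5 (mod 8), (2/29) = -1, so (2/29)^4 = +1.
Reached (1/29) = 1. Collecting the sign flips along the way, the symbol is +1.

1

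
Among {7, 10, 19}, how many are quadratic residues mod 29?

(7/29) = +1 → QR.
(10/29) = -1 → non-residue.
(19/29) = -1 → non-residue.
Total quadratic residues among the 3: 1.

1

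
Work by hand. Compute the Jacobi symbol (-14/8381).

First reduce: -14 ≡ 8367 (mod 8381).
Reciprocity: 8367 ≡ 3 and 8381 ≡ 1 (mod 4), so (8367/8381) = +(8381/8367).
Reduce top mod 8367: now compute (14/8367).
Pull out 2: since 8367 ≡ 7 (mod 8), (2/8367) = +1.
Reciprocity: 7 ≡ 3 and 8367 ≡ 3 (mod 4), so (7/8367) = −(8367/7).
Reduce top mod 7: now compute (2/7).
Pull out 2: since 7 ≡ 7 (mod 8), (2/7) = +1.
Reached (1/7) = 1. Collecting the sign flips along the way, the symbol is -1.

-1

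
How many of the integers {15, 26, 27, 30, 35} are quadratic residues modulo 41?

0

(15/41) = -1 → non-residue.
(26/41) = -1 → non-residue.
(27/41) = -1 → non-residue.
(30/41) = -1 → non-residue.
(35/41) = -1 → non-residue.
Total quadratic residues among the 5: 0.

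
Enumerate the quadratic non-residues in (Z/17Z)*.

3, 5, 6, 7, 10, 11, 12, 14

Square k = 1,…,8 (k and 17−k give the same square):
1²=1, 2²=4, 3²=9, 4²=16, 5²≡8, 6²≡2, 7²≡15, 8²≡13 (mod 17).
The residues are {1, 2, 4, 8, 9, 13, 15, 16}; the non-residues are the remaining 8 nonzero classes.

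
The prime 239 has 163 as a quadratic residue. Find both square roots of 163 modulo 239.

Since 239 ≡ 3 (mod 4), a square root of 163 is 163^((239+1)/4) = 163^60 mod 239.
Repeated squaring: 163^2≡40, 163^4≡166, 163^8≡71, 163^16≡22, 163^32≡6 (mod 239).
163^60 = 163^(32+16+8+4) ≡ 101 (mod 239).
Check: 101² = 10201 ≡ 163 (mod 239). The two roots are 101 and 138.

101, 138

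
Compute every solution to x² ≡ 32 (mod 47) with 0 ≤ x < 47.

19, 28

Since 47 ≡ 3 (mod 4), a square root of 32 is 32^((47+1)/4) = 32^12 mod 47.
Repeated squaring: 32^2≡37, 32^4≡6, 32^8≡36 (mod 47).
32^12 = 32^(8+4) ≡ 28 (mod 47).
Check: 28² = 784 ≡ 32 (mod 47). The two roots are 19 and 28.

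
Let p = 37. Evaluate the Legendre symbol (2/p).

-1

Pull out 2: since 37 ≡ 5 (mod 8), (2/37) = -1.
Reached (1/37) = 1. Collecting the sign flips along the way, the symbol is -1.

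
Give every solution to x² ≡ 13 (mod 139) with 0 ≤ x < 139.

Since 139 ≡ 3 (mod 4), a square root of 13 is 13^((139+1)/4) = 13^35 mod 139.
Repeated squaring: 13^2≡30, 13^4≡66, 13^8≡47, 13^16≡124, 13^32≡86 (mod 139).
13^35 = 13^(32+2+1) ≡ 41 (mod 139).
Check: 41² = 1681 ≡ 13 (mod 139). The two roots are 41 and 98.

41, 98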